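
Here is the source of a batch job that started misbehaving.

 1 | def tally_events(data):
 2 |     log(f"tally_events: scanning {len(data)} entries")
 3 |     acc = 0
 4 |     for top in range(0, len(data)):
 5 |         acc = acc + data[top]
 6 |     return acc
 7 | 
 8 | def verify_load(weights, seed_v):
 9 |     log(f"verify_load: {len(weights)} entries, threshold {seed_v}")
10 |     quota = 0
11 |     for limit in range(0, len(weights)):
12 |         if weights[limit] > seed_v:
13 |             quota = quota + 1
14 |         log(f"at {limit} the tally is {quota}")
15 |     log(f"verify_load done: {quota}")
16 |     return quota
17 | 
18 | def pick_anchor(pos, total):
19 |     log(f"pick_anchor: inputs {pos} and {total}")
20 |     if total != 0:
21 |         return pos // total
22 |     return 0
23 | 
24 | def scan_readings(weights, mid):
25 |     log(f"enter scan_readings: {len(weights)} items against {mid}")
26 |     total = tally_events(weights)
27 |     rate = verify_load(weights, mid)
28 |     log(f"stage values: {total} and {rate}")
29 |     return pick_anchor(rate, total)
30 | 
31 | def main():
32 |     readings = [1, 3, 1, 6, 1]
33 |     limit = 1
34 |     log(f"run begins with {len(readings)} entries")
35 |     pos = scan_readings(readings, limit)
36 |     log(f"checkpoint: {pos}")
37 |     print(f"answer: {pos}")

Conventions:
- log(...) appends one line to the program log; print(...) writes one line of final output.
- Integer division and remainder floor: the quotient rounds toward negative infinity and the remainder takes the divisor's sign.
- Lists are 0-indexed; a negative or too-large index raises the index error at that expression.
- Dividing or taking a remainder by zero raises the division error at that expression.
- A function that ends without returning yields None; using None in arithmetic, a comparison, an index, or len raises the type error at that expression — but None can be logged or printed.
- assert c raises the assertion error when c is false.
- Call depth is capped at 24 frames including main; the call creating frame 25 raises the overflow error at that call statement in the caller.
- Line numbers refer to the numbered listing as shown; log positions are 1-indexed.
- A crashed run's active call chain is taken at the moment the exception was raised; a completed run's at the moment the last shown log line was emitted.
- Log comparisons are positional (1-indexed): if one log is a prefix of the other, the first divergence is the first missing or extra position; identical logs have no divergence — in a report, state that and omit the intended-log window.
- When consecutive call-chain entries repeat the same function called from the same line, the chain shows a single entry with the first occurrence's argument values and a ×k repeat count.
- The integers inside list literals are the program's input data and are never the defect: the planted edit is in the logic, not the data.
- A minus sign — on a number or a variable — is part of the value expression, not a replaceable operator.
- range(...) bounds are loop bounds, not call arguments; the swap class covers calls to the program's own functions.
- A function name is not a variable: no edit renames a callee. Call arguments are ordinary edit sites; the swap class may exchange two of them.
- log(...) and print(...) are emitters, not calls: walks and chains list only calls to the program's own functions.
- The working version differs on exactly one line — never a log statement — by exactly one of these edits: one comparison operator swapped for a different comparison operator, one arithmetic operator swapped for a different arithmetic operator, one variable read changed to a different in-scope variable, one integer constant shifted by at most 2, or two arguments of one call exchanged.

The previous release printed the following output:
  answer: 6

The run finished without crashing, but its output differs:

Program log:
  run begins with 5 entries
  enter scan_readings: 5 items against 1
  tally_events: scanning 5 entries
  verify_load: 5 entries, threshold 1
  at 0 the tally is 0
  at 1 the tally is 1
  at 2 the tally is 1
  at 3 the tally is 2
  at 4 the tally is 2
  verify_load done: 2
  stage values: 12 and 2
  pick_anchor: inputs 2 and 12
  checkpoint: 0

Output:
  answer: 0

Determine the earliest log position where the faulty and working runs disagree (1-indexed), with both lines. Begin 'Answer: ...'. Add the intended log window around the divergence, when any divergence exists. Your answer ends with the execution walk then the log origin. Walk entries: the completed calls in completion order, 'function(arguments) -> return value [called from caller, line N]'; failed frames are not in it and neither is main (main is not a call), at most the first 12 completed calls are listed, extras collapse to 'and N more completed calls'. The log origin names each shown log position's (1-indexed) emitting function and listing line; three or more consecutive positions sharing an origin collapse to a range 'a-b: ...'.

Answer: position 12 — the shown line 'pick_anchor: inputs 2 and 12' should read 'pick_anchor: inputs 12 and 2'.
Intended log window:
  10: verify_load done: 2
  11: stage values: 12 and 2
  12: pick_anchor: inputs 12 and 2
  13: checkpoint: 6
Execution walk:
  tally_events([1, 3, 1, 6, 1]) -> 12  [called from scan_readings, line 26]
  verify_load([1, 3, 1, 6, 1], 1) -> 2  [called from scan_readings, line 27]
  pick_anchor(2, 12) -> 0  [called from scan_readings, line 29]
  scan_readings([1, 3, 1, 6, 1], 1) -> 0  [called from main, line 35]
Log origins:
  1: emitted by main (line 34)
  2: emitted by scan_readings (line 25)
  3: emitted by tally_events (line 2)
  4: emitted by verify_load (line 9)
  5-9: emitted by verify_load (line 14)
  10: emitted by verify_load (line 15)
  11: emitted by scan_readings (line 28)
  12: emitted by pick_anchor (line 19)
  13: emitted by main (line 36)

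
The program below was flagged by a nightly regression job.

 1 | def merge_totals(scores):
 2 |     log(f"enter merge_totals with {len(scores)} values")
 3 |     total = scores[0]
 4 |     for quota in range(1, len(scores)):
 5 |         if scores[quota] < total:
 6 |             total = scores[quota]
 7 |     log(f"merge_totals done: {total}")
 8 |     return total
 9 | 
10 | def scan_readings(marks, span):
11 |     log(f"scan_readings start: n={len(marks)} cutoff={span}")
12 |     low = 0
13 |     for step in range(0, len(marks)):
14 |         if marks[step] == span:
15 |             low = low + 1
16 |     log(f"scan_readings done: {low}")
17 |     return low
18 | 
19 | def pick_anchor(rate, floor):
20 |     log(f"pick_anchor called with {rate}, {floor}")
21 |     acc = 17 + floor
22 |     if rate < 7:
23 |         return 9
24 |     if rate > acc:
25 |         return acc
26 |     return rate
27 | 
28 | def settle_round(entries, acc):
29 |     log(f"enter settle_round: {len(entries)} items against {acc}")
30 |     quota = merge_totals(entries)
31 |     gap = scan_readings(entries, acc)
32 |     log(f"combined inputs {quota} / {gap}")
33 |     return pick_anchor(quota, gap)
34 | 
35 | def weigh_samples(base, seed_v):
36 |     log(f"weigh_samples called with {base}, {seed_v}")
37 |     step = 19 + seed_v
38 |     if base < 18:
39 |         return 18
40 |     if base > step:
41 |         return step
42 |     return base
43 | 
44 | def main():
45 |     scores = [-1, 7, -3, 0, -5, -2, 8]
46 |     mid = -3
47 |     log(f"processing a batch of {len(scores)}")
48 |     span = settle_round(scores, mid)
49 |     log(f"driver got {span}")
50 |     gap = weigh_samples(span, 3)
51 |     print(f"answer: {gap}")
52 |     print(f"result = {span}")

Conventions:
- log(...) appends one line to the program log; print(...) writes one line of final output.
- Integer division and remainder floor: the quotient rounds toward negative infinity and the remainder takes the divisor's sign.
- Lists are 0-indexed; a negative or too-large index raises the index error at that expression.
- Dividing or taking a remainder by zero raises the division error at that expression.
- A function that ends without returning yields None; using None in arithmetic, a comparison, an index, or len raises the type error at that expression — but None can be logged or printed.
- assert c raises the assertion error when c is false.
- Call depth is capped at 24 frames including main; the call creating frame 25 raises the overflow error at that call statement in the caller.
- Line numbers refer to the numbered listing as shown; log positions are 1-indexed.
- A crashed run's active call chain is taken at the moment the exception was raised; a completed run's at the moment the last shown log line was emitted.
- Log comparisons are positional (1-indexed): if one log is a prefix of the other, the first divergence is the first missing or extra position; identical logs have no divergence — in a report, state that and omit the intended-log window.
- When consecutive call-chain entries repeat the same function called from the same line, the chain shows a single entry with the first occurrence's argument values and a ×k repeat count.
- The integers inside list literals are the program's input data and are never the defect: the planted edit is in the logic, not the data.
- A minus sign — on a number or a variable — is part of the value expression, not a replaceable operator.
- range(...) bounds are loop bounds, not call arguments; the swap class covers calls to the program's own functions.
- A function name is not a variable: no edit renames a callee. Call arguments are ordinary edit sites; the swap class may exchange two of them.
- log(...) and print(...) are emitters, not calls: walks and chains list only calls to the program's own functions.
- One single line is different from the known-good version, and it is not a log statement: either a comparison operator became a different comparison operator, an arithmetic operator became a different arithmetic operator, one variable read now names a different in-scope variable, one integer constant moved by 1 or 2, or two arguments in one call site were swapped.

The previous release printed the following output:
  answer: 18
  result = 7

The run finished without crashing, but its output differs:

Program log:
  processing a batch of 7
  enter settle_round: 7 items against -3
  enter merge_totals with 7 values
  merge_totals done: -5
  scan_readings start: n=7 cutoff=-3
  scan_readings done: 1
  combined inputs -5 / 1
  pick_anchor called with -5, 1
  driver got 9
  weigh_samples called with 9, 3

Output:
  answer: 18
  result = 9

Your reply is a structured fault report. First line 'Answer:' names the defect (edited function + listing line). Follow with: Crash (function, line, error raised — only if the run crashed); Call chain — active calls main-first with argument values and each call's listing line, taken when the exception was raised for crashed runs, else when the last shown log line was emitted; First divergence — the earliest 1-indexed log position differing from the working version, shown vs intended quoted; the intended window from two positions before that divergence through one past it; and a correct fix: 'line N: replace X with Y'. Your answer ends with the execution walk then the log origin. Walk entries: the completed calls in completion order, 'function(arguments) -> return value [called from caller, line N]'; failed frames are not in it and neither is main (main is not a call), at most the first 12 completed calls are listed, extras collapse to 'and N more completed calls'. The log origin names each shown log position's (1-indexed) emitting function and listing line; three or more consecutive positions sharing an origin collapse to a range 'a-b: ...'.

Answer: the defect is in pick_anchor at line 23.
The tell: The log first diverges at position 9: the faulty run prints 'driver got 9' where the working version prints 'driver got 7'.
Call chain: main -> weigh_samples(9, 3) (called at line 50).
First divergence: position 9 — shown 'driver got 9', intended 'driver got 7'.
Intended log window:
  7: combined inputs -5 / 1
  8: pick_anchor called with -5, 1
  9: driver got 7
  10: weigh_samples called with 7, 3
Execution walk:
  merge_totals([-1, 7, -3, 0, -5, -2, 8]) -> -5  [called from settle_round, line 30]
  scan_readings([-1, 7, -3, 0, -5, -2, 8], -3) -> 1  [called from settle_round, line 31]
  pick_anchor(-5, 1) -> 9  [called from settle_round, line 33]
  settle_round([-1, 7, -3, 0, -5, -2, 8], -3) -> 9  [called from main, line 48]
  weigh_samples(9, 3) -> 18  [called from main, line 50]
Log origins:
  1 — main, line 47
  2 — settle_round, line 29
  3 — merge_totals, line 2
  4 — merge_totals, line 7
  5 — scan_readings, line 11
  6 — scan_readings, line 16
  7 — settle_round, line 32
  8 — pick_anchor, line 20
  9 — main, line 49
  10 — weigh_samples, line 36
A correct fix: line 23: replace `9` with `7`.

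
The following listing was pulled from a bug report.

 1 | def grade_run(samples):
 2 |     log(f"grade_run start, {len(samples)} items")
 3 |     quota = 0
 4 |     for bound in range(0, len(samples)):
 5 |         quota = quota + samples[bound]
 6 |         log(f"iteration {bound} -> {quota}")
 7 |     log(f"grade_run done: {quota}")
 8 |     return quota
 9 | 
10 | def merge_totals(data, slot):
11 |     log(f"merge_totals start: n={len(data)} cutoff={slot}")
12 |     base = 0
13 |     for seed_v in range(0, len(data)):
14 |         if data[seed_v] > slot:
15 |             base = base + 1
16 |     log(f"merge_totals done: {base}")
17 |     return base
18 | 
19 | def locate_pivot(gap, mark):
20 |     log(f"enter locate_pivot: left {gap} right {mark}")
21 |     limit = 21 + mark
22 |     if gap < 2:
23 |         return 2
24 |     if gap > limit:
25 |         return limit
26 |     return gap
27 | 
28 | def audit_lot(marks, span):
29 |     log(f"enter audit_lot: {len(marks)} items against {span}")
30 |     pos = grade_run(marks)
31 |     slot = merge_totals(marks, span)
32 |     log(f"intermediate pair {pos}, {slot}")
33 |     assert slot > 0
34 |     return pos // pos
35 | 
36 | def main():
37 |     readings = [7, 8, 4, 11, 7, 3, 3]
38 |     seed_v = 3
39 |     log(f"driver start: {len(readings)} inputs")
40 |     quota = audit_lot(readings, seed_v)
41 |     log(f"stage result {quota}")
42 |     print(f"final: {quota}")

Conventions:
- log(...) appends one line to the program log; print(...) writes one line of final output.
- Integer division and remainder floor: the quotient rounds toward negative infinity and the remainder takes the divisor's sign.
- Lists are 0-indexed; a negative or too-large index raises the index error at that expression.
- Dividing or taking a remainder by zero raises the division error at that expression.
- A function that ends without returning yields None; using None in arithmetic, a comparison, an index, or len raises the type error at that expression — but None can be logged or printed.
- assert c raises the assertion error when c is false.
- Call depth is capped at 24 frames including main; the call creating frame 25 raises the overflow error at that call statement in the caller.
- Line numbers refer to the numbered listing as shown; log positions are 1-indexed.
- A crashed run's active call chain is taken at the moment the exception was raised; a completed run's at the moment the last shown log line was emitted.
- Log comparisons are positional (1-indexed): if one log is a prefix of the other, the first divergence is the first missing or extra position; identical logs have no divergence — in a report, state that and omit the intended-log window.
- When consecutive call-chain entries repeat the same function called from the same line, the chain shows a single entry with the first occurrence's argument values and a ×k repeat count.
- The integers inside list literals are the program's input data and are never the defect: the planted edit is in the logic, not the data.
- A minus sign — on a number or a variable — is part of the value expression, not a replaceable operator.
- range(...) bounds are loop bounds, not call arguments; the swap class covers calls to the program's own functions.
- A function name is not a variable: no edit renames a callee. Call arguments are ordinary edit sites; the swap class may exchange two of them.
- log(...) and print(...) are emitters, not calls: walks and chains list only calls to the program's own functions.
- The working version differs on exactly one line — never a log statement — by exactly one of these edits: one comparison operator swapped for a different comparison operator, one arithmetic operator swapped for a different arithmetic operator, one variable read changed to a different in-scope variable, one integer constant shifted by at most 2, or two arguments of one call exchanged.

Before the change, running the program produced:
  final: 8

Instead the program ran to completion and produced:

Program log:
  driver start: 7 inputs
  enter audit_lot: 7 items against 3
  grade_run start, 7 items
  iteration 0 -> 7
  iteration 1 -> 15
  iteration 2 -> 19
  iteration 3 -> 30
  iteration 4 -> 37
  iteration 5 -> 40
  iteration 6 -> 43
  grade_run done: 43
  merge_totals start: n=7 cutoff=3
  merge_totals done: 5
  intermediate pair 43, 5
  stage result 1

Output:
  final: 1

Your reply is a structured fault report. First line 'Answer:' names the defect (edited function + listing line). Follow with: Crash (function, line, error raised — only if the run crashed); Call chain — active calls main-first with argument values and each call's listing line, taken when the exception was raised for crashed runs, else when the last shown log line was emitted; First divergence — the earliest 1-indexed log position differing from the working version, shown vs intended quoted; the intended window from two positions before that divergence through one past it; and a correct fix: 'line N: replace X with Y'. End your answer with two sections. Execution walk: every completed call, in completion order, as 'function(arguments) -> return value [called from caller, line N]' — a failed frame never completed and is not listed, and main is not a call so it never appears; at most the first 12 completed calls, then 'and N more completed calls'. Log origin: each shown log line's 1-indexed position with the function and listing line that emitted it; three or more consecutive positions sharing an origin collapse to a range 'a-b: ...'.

Answer: the defect is in audit_lot at line 34.
Key fact: Log line 15 is where behavior first shows: 'stage result 1' appears instead of 'stage result 8'.
Call chain: main.
First divergence: position 15 — shown 'stage result 1', intended 'stage result 8'.
Intended log window:
  13: merge_totals done: 5
  14: intermediate pair 43, 5
  15: stage result 8
Execution walk:
  grade_run([7, 8, 4, 11, 7, 3, 3]) -> 43  [called from audit_lot, line 30]
  merge_totals([7, 8, 4, 11, 7, 3, 3], 3) -> 5  [called from audit_lot, line 31]
  audit_lot([7, 8, 4, 11, 7, 3, 3], 3) -> 1  [called from main, line 40]
Log line origins:
  1 — main, line 39
  2 — audit_lot, line 29
  3 — grade_run, line 2
  4-10 — grade_run, line 6
  11 — grade_run, line 7
  12 — merge_totals, line 11
  13 — merge_totals, line 16
  14 — audit_lot, line 32
  15 — main, line 41
A correct fix: line 34: replace `pos // pos` with `pos // slot`.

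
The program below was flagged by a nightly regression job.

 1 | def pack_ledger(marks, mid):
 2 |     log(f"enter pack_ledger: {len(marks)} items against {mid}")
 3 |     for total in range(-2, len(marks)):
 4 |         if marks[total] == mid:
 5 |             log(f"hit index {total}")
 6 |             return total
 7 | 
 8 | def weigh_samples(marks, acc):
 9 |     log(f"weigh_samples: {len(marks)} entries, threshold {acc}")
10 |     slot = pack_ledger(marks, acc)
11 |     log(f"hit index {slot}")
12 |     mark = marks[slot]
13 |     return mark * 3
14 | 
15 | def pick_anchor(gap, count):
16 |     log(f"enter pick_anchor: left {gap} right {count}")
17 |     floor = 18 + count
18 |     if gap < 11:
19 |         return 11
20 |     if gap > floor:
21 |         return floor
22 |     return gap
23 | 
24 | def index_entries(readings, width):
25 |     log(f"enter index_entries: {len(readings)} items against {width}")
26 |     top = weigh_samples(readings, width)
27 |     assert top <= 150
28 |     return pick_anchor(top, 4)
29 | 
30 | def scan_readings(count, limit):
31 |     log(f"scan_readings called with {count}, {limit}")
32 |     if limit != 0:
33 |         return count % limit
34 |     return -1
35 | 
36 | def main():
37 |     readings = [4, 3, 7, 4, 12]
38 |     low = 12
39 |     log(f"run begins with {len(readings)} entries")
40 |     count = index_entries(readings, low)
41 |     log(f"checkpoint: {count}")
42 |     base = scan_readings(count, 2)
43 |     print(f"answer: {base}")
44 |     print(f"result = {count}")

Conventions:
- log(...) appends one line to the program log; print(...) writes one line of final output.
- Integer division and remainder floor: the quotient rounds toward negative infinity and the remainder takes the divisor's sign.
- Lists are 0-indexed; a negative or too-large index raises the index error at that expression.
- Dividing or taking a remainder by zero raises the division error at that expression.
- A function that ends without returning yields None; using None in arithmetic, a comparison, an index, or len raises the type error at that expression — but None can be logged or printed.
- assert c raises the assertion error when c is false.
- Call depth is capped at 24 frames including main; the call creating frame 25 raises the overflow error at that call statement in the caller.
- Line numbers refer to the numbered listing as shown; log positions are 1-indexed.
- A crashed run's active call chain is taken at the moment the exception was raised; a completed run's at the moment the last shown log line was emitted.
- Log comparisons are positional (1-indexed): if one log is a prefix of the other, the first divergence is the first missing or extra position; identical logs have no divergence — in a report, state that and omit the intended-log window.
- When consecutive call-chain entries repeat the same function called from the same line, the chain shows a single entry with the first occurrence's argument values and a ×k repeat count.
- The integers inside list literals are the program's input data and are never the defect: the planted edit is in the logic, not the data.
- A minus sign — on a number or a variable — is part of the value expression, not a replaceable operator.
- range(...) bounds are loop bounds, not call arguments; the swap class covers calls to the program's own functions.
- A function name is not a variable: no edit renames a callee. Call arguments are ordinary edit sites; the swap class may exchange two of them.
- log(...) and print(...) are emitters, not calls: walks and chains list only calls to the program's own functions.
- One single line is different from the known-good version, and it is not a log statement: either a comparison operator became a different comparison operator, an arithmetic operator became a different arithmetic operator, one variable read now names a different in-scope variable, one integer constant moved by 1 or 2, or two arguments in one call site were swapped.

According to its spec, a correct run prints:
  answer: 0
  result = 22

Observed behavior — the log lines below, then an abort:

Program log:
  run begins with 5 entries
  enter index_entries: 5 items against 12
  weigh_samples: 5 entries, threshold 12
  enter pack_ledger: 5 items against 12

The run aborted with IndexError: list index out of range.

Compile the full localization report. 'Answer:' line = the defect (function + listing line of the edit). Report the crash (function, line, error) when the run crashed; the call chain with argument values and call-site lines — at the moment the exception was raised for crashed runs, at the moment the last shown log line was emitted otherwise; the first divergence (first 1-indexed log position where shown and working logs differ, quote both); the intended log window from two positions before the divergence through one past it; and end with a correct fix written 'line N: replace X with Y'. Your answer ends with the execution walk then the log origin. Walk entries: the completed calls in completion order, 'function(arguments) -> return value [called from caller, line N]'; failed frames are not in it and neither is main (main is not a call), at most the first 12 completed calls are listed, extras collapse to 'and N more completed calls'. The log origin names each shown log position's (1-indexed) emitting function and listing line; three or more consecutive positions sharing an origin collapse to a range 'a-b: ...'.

Answer: the defect is in pack_ledger at line 3.
Core observation: The shown log is a 4-line prefix of the intended one, whose next entry is 'hit index 4'.
Crash: pack_ledger, line 4, IndexError.
Call chain: main -> index_entries([4, 3, 7, 4, 12], 12) (called at line 40) -> weigh_samples([4, 3, 7, 4, 12], 12) (called at line 26) -> pack_ledger([4, 3, 7, 4, 12], 12) (called at line 10).
First divergence: position 5; the shown log stops at 4 lines while the working version next logs 'hit index 4'.
Intended log window:
  3: weigh_samples: 5 entries, threshold 12
  4: enter pack_ledger: 5 items against 12
  5: hit index 4
  6: hit index 4
Execution walk:
  (no call completed)
Origin of each log line:
  1: emitted by main (line 39)
  2: emitted by index_entries (line 25)
  3: emitted by weigh_samples (line 9)
  4: emitted by pack_ledger (line 2)
A correct fix: line 3: replace `-2` with `0`.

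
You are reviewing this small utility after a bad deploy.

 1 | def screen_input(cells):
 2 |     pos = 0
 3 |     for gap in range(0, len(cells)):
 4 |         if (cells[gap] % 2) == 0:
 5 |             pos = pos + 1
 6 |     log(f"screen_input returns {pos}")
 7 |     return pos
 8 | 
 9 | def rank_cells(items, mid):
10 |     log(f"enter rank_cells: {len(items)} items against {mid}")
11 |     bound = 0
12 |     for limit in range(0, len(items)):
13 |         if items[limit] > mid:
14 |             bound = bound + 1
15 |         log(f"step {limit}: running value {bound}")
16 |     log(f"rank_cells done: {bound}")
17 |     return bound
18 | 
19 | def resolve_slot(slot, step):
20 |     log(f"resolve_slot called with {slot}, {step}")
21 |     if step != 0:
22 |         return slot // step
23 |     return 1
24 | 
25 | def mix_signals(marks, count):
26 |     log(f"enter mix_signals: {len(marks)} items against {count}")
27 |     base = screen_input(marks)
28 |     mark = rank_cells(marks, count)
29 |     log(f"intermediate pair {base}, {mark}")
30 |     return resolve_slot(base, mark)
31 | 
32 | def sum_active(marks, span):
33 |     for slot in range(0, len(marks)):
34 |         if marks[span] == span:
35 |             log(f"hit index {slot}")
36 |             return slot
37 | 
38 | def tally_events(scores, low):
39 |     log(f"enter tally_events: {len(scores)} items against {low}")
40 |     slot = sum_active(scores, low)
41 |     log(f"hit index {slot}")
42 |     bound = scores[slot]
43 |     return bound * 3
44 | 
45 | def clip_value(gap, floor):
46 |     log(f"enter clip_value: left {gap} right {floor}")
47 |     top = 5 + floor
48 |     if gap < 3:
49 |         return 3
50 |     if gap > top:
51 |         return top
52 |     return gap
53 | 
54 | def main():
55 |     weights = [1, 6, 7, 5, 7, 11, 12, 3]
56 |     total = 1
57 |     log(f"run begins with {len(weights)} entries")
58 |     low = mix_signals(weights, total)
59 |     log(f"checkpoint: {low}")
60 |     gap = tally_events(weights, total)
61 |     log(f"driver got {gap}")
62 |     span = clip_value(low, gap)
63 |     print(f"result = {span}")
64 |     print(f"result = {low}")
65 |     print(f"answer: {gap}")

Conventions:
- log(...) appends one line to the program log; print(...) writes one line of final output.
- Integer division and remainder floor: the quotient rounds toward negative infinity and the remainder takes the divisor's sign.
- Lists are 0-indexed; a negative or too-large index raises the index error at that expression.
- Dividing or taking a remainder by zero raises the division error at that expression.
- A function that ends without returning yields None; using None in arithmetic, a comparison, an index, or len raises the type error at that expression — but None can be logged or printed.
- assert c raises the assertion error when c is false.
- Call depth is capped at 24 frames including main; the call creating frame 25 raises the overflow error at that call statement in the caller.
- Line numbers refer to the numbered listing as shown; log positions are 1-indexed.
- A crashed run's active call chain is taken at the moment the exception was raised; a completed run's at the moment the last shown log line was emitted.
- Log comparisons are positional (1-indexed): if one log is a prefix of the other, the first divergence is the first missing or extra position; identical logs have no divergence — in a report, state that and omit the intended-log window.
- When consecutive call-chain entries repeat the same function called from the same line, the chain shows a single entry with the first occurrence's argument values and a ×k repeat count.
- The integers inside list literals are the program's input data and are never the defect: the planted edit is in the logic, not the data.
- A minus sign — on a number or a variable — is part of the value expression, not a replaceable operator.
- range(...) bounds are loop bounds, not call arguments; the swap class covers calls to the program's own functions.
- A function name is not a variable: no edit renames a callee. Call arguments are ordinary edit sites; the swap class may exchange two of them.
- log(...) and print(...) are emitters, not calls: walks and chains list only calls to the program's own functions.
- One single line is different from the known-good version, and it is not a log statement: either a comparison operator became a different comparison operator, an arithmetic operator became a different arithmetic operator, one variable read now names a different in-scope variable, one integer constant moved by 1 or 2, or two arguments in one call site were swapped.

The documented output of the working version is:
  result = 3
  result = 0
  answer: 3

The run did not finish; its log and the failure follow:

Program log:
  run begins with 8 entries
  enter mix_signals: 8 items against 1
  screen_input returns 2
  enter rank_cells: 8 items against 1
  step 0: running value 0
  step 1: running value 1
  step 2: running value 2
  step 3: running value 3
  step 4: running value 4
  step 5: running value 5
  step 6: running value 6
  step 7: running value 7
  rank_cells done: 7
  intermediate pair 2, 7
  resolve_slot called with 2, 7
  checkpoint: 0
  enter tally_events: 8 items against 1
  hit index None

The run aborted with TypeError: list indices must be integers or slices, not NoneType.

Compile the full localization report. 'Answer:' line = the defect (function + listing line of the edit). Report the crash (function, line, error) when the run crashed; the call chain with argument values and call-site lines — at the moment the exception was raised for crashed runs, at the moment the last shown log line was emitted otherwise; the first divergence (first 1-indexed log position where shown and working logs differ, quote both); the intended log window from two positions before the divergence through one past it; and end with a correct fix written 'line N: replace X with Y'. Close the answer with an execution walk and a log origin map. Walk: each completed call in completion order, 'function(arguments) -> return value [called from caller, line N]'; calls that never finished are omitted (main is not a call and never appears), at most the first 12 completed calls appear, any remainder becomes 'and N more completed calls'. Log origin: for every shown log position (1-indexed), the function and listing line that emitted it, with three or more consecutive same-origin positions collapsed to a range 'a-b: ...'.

Answer: the defect is in sum_active at line 34.
Core observation: At log position 18 the runs split — shown 'hit index None', but the working version logs 'hit index 0'.
Crash: tally_events, line 42, TypeError.
Call chain: main -> tally_events([1, 6, 7, 5, 7, 11, 12, 3], 1) (called at line 60).
First divergence: position 18 — the shown line 'hit index None' should read 'hit index 0'.
Intended log window:
  16: checkpoint: 0
  17: enter tally_events: 8 items against 1
  18: hit index 0
  19: hit index 0
Execution walk:
  screen_input([1, 6, 7, 5, 7, 11, 12, 3]) -> 2  [called from mix_signals, line 27]
  rank_cells([1, 6, 7, 5, 7, 11, 12, 3], 1) -> 7  [called from mix_signals, line 28]
  resolve_slot(2, 7) -> 0  [called from mix_signals, line 30]
  mix_signals([1, 6, 7, 5, 7, 11, 12, 3], 1) -> 0  [called from main, line 58]
  sum_active([1, 6, 7, 5, 7, 11, 12, 3], 1) -> None  [called from tally_events, line 40]
Log origin:
  1: logged in main at line 57
  2: logged in mix_signals at line 26
  3: logged in screen_input at line 6
  4: logged in rank_cells at line 10
  5-12: logged in rank_cells at line 15
  13: logged in rank_cells at line 16
  14: logged in mix_signals at line 29
  15: logged in resolve_slot at line 20
  16: logged in main at line 59
  17: logged in tally_events at line 39
  18: logged in tally_events at line 41
A correct fix: line 34: replace `marks[span]` with `marks[slot]`.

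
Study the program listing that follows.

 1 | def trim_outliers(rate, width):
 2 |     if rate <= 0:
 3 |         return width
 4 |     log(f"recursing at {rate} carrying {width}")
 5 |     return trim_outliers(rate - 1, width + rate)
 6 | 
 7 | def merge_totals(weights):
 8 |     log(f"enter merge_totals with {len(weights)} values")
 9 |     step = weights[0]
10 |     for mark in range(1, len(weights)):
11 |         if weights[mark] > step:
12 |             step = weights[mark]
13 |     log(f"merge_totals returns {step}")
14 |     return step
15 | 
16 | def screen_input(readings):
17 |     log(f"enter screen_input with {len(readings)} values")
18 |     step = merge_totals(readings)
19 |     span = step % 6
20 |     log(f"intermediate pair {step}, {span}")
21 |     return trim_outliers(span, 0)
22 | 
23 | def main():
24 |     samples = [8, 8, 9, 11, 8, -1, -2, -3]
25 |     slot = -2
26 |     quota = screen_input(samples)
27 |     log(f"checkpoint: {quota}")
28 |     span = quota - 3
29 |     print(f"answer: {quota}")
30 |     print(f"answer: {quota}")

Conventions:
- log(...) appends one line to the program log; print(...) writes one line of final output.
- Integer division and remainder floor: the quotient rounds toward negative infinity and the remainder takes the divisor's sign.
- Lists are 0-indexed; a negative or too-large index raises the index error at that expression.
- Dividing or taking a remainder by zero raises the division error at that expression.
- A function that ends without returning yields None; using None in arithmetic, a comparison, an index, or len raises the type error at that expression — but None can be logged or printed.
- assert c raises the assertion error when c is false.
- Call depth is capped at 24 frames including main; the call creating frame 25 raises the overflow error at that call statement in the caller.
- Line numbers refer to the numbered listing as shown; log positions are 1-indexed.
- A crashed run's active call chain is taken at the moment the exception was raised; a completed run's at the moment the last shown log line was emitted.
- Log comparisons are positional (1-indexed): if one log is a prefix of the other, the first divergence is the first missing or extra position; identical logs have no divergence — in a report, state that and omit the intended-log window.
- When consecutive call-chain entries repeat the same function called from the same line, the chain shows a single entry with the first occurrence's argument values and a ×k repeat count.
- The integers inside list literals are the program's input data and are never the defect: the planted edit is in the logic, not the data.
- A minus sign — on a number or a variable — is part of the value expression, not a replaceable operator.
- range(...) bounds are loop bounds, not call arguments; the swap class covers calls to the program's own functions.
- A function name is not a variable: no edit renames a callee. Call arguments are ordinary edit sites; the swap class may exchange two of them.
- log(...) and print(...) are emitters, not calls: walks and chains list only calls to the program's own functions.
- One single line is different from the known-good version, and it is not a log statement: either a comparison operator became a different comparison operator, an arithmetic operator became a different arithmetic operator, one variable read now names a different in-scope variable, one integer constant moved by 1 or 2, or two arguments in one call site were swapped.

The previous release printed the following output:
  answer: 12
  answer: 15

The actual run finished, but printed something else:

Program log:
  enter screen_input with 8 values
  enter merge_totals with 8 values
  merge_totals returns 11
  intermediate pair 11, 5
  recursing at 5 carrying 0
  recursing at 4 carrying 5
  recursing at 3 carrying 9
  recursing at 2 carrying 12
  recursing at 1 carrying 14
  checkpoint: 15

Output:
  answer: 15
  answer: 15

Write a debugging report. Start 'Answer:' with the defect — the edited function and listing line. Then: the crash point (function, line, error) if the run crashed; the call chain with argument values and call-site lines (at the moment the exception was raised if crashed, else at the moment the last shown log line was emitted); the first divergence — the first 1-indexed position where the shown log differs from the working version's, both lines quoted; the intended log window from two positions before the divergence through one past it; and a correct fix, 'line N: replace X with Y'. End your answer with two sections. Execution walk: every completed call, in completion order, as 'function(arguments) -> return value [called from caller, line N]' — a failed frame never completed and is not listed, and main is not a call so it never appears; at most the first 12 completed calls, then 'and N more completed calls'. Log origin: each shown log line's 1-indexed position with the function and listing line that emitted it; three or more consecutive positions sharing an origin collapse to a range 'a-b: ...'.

Answer: the defect is in main at line 29.
Key fact: Nothing in the log betrays the bug — only the output does.
Call chain: main.
First divergence: there is none — every log position agrees.
Execution walk:
  merge_totals([8, 8, 9, 11, 8, -1, -2, -3]) -> 11  [called from screen_input, line 18]
  trim_outliers(0, 15) -> 15  [called from trim_outliers, line 5]
  trim_outliers(1, 14) -> 15  [called from trim_outliers, line 5]
  trim_outliers(2, 12) -> 15  [called from trim_outliers, line 5]
  trim_outliers(3, 9) -> 15  [called from trim_outliers, line 5]
  trim_outliers(4, 5) -> 15  [called from trim_outliers, line 5]
  trim_outliers(5, 0) -> 15  [called from screen_input, line 21]
  screen_input([8, 8, 9, 11, 8, -1, -2, -3]) -> 15  [called from main, line 26]
Log origin:
  1 — screen_input, line 17
  2 — merge_totals, line 8
  3 — merge_totals, line 13
  4 — screen_input, line 20
  5-9 — trim_outliers, line 4
  10 — main, line 27
A correct fix: line 29: replace `quota` with `span`.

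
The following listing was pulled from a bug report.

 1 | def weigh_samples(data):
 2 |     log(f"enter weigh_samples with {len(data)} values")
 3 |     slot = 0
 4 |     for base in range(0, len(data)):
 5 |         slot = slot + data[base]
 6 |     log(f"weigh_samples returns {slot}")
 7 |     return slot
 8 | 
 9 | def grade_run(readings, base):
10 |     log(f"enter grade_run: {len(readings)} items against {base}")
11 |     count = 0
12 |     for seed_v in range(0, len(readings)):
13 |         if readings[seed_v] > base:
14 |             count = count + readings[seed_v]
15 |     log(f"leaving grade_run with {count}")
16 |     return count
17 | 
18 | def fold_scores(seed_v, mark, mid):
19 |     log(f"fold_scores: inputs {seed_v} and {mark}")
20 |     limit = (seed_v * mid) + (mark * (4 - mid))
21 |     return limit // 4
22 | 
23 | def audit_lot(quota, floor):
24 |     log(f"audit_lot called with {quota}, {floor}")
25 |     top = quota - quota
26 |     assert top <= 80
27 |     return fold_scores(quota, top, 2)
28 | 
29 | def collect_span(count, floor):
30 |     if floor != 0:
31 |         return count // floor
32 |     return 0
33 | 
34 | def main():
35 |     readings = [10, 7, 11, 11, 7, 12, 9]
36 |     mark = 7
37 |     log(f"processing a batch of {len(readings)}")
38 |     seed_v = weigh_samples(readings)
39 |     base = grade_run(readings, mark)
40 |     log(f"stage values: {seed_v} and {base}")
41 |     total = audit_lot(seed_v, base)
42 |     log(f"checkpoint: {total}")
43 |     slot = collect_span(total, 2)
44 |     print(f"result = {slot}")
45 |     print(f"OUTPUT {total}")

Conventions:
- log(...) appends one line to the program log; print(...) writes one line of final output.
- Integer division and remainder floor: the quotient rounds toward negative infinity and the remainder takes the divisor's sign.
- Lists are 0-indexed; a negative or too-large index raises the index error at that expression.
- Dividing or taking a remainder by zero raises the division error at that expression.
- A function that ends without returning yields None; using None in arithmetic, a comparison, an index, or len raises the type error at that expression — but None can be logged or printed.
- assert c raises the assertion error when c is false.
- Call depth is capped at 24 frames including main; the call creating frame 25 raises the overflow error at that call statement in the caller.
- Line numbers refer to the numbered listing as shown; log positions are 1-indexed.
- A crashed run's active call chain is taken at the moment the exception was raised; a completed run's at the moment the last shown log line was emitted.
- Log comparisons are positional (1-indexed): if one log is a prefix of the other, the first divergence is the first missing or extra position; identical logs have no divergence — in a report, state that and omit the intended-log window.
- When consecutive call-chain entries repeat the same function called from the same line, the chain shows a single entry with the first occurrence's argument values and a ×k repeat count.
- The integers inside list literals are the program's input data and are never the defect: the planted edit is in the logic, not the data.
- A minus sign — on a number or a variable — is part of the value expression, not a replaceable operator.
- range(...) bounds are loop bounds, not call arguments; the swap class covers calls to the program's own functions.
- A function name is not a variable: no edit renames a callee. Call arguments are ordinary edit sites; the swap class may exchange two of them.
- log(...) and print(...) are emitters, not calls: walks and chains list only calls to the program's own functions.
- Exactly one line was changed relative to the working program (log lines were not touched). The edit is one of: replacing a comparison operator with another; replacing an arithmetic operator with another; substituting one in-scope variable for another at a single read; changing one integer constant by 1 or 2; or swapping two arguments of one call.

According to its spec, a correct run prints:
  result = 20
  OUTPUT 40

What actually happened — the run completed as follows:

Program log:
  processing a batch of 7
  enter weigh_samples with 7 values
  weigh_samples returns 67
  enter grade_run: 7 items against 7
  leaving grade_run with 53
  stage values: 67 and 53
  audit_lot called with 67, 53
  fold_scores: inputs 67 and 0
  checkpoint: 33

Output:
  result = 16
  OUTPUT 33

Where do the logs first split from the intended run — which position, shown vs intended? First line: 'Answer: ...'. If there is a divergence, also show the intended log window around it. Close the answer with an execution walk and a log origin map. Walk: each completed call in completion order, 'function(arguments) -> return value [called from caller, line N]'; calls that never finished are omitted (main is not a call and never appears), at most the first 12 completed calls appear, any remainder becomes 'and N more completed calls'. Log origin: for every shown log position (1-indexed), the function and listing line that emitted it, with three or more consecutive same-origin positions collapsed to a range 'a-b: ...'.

Answer: position 8 — the shown line 'fold_scores: inputs 67 and 0' should read 'fold_scores: inputs 67 and 14'.
Intended log window:
  6: stage values: 67 and 53
  7: audit_lot called with 67, 53
  8: fold_scores: inputs 67 and 14
  9: checkpoint: 40
Execution walk:
  weigh_samples([10, 7, 11, 11, 7, 12, 9]) -> 67  [called from main, line 38]
  grade_run([10, 7, 11, 11, 7, 12, 9], 7) -> 53  [called from main, line 39]
  fold_scores(67, 0, 2) -> 33  [called from audit_lot, line 27]
  audit_lot(67, 53) -> 33  [called from main, line 41]
  collect_span(33, 2) -> 16  [called from main, line 43]
Log origins:
  1: emitted by main (line 37)
  2: emitted by weigh_samples (line 2)
  3: emitted by weigh_samples (line 6)
  4: emitted by grade_run (line 10)
  5: emitted by grade_run (line 15)
  6: emitted by main (line 40)
  7: emitted by audit_lot (line 24)
  8: emitted by fold_scores (line 19)
  9: emitted by main (line 42)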